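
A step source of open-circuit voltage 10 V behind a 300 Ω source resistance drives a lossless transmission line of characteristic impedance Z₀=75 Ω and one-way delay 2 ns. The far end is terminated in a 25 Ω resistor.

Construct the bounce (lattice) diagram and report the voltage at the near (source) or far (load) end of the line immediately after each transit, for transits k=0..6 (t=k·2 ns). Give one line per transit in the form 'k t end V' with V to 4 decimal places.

Γ_L=-0.500000, Γ_S=0.600000; launch V₁=10·75/375=2.000000
k=0 src: V=2.0000
k=1 load: inc=2.000000, refl=2.000000·-0.500000=-1.0000; V=0.000000+2.000000+-1.000000=1.0000
k=2 src: inc=-1.000000, refl=-1.000000·0.600000=-0.6000; V=2.000000+-1.000000+-0.600000=0.4000
k=3 load: inc=-0.600000, refl=-0.600000·-0.500000=0.3000; V=1.000000+-0.600000+0.300000=0.7000
k=4 src: inc=0.300000, refl=0.300000·0.600000=0.1800; V=0.400000+0.300000+0.180000=0.8800
k=5 load: inc=0.180000, refl=0.180000·-0.500000=-0.0900; V=0.700000+0.180000+-0.090000=0.7900
k=6 src: inc=-0.090000, refl=-0.090000·0.600000=-0.0540; V=0.880000+-0.090000+-0.054000=0.7360

0 0 source 2.0000
1 2 load 1.0000
2 4 source 0.4000
3 6 load 0.7000
4 8 source 0.8800
5 10 load 0.7900
6 12 source 0.7360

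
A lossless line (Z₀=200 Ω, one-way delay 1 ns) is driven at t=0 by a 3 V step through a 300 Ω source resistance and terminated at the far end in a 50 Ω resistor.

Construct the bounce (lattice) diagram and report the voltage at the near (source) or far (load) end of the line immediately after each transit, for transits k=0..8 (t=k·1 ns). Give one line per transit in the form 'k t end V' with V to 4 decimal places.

0 0 source 1.2000
1 1 load 0.4800
2 2 source 0.3360
3 3 load 0.4224
4 4 source 0.4397
5 5 load 0.4293
6 6 source 0.4272
7 7 load 0.4285
8 8 source 0.4287

Γ_L=-0.600000, Γ_S=0.200000; launch V₁=3·200/500=1.200000
k=0 src: V=1.2000
k=1 load: inc=1.200000, refl=1.200000·-0.600000=-0.7200; V=0.000000+1.200000+-0.720000=0.4800
k=2 src: inc=-0.720000, refl=-0.720000·0.200000=-0.1440; V=1.200000+-0.720000+-0.144000=0.3360
k=3 load: inc=-0.144000, refl=-0.144000·-0.600000=0.0864; V=0.480000+-0.144000+0.086400=0.4224
k=4 src: inc=0.086400, refl=0.086400·0.200000=0.0173; V=0.336000+0.086400+0.017280=0.4397
k=5 load: inc=0.017280, refl=0.017280·-0.600000=-0.0104; V=0.422400+0.017280+-0.010368=0.4293
k=6 src: inc=-0.010368, refl=-0.010368·0.200000=-0.0021; V=0.439680+-0.010368+-0.002074=0.4272
k=7 load: inc=-0.002074, refl=-0.002074·-0.600000=0.0012; V=0.429312+-0.002074+0.001244=0.4285
k=8 src: inc=0.001244, refl=0.001244·0.200000=0.0002; V=0.427238+0.001244+0.000249=0.4287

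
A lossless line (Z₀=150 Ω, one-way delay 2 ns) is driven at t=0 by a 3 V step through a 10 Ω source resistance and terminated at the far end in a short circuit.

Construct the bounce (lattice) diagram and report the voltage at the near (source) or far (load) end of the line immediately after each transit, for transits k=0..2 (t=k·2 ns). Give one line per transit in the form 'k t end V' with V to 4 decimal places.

0 0 source 2.8125
1 2 load 0.0000
2 4 source 2.4609

Γ_L=-1.000000, Γ_S=-0.875000; launch V₁=3·150/160=2.812500
k=0 src: V=2.8125
k=1 load: inc=2.812500, refl=2.812500·-1.000000=-2.8125; V=0.000000+2.812500+-2.812500=0.0000
k=2 src: inc=-2.812500, refl=-2.812500·-0.875000=2.4609; V=2.812500+-2.812500+2.460938=2.4609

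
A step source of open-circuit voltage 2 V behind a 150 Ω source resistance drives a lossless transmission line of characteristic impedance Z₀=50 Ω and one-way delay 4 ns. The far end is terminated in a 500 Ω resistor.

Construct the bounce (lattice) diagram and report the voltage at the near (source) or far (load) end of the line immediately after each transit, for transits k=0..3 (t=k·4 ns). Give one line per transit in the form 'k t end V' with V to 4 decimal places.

Γ_L=0.818182, Γ_S=0.500000; launch V₁=2·50/200=0.500000
k=0 src: V=0.5000
k=1 load: inc=0.500000, refl=0.500000·0.818182=0.4091; V=0.000000+0.500000+0.409091=0.9091
k=2 src: inc=0.409091, refl=0.409091·0.500000=0.2045; V=0.500000+0.409091+0.204545=1.1136
k=3 load: inc=0.204545, refl=0.204545·0.818182=0.1674; V=0.909091+0.204545+0.167355=1.2810

0 0 source 0.5000
1 4 load 0.9091
2 8 source 1.1136
3 12 load 1.2810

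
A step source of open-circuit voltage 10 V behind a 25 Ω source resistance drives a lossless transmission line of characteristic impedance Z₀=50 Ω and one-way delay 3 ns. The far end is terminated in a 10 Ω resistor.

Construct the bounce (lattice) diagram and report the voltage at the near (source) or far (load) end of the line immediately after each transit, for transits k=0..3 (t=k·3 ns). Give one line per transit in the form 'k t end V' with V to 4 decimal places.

Γ_L=-0.666667, Γ_S=-0.333333; launch V₁=10·50/75=6.666667
k=0 src: V=6.6667
k=1 load: inc=6.666667, refl=6.666667·-0.666667=-4.4444; V=0.000000+6.666667+-4.444444=2.2222
k=2 src: inc=-4.444444, refl=-4.444444·-0.333333=1.4815; V=6.666667+-4.444444+1.481481=3.7037
k=3 load: inc=1.481481, refl=1.481481·-0.666667=-0.9877; V=2.222222+1.481481+-0.987654=2.7160

0 0 source 6.6667
1 3 load 2.2222
2 6 source 3.7037
3 9 load 2.7160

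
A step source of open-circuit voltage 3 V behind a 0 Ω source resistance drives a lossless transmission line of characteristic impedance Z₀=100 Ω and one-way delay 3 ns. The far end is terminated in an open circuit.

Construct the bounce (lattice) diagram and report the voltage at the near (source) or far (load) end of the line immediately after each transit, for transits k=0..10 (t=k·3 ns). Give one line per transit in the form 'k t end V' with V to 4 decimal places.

Γ_L=1.000000, Γ_S=-1.000000; launch V₁=3·100/100=3.000000
k=0 src: V=3.0000
k=1 load: inc=3.000000, refl=3.000000·1.000000=3.0000; V=0.000000+3.000000+3.000000=6.0000
k=2 src: inc=3.000000, refl=3.000000·-1.000000=-3.0000; V=3.000000+3.000000+-3.000000=3.0000
k=3 load: inc=-3.000000, refl=-3.000000·1.000000=-3.0000; V=6.000000+-3.000000+-3.000000=0.0000
k=4 src: inc=-3.000000, refl=-3.000000·-1.000000=3.0000; V=3.000000+-3.000000+3.000000=3.0000
k=5 load: inc=3.000000, refl=3.000000·1.000000=3.0000; V=0.000000+3.000000+3.000000=6.0000
k=6 src: inc=3.000000, refl=3.000000·-1.000000=-3.0000; V=3.000000+3.000000+-3.000000=3.0000
k=7 load: inc=-3.000000, refl=-3.000000·1.000000=-3.0000; V=6.000000+-3.000000+-3.000000=0.0000
k=8 src: inc=-3.000000, refl=-3.000000·-1.000000=3.0000; V=3.000000+-3.000000+3.000000=3.0000
k=9 load: inc=3.000000, refl=3.000000·1.000000=3.0000; V=0.000000+3.000000+3.000000=6.0000
k=10 src: inc=3.000000, refl=3.000000·-1.000000=-3.0000; V=3.000000+3.000000+-3.000000=3.0000

0 0 source 3.0000
1 3 load 6.0000
2 6 source 3.0000
3 9 load 0.0000
4 12 source 3.0000
5 15 load 6.0000
6 18 source 3.0000
7 21 load 0.0000
8 24 source 3.0000
9 27 load 6.0000
10 30 source 3.0000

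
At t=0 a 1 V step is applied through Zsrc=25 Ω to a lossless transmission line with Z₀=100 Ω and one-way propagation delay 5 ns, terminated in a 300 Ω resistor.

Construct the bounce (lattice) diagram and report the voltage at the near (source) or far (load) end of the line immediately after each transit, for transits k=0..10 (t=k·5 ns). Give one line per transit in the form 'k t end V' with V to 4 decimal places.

Γ_L=0.500000, Γ_S=-0.600000; launch V₁=1·100/125=0.800000
k=0 src: V=0.8000
k=1 load: inc=0.800000, refl=0.800000·0.500000=0.4000; V=0.000000+0.800000+0.400000=1.2000
k=2 src: inc=0.400000, refl=0.400000·-0.600000=-0.2400; V=0.800000+0.400000+-0.240000=0.9600
k=3 load: inc=-0.240000, refl=-0.240000·0.500000=-0.1200; V=1.200000+-0.240000+-0.120000=0.8400
k=4 src: inc=-0.120000, refl=-0.120000·-0.600000=0.0720; V=0.960000+-0.120000+0.072000=0.9120
k=5 load: inc=0.072000, refl=0.072000·0.500000=0.0360; V=0.840000+0.072000+0.036000=0.9480
k=6 src: inc=0.036000, refl=0.036000·-0.600000=-0.0216; V=0.912000+0.036000+-0.021600=0.9264
k=7 load: inc=-0.021600, refl=-0.021600·0.500000=-0.0108; V=0.948000+-0.021600+-0.010800=0.9156
k=8 src: inc=-0.010800, refl=-0.010800·-0.600000=0.0065; V=0.926400+-0.010800+0.006480=0.9221
k=9 load: inc=0.006480, refl=0.006480·0.500000=0.0032; V=0.915600+0.006480+0.003240=0.9253
k=10 src: inc=0.003240, refl=0.003240·-0.600000=-0.0019; V=0.922080+0.003240+-0.001944=0.9234

0 0 source 0.8000
1 5 load 1.2000
2 10 source 0.9600
3 15 load 0.8400
4 20 source 0.9120
5 25 load 0.9480
6 30 source 0.9264
7 35 load 0.9156
8 40 source 0.9221
9 45 load 0.9253
10 50 source 0.9234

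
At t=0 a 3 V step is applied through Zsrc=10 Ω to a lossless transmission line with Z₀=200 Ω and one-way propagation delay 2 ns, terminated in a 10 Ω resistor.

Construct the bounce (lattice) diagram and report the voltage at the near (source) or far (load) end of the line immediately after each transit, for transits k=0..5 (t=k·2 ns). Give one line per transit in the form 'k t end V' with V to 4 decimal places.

0 0 source 2.8571
1 2 load 0.2721
2 4 source 2.6109
3 6 load 0.4949
4 8 source 2.4094
5 10 load 0.6772

Γ_L=-0.904762, Γ_S=-0.904762; launch V₁=3·200/210=2.857143
k=0 src: V=2.8571
k=1 load: inc=2.857143, refl=2.857143·-0.904762=-2.5850; V=0.000000+2.857143+-2.585034=0.2721
k=2 src: inc=-2.585034, refl=-2.585034·-0.904762=2.3388; V=2.857143+-2.585034+2.338840=2.6109
k=3 load: inc=2.338840, refl=2.338840·-0.904762=-2.1161; V=0.272109+2.338840+-2.116094=0.4949
k=4 src: inc=-2.116094, refl=-2.116094·-0.904762=1.9146; V=2.610949+-2.116094+1.914561=2.4094
k=5 load: inc=1.914561, refl=1.914561·-0.904762=-1.7322; V=0.494856+1.914561+-1.732222=0.6772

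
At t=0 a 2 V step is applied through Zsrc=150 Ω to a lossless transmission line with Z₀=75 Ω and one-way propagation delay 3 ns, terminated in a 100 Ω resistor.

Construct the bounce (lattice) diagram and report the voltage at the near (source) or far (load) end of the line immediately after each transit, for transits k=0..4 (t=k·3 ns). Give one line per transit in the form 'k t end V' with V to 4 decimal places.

0 0 source 0.6667
1 3 load 0.7619
2 6 source 0.7937
3 9 load 0.7982
4 12 source 0.7997

Γ_L=0.142857, Γ_S=0.333333; launch V₁=2·75/225=0.666667
k=0 src: V=0.6667
k=1 load: inc=0.666667, refl=0.666667·0.142857=0.0952; V=0.000000+0.666667+0.095238=0.7619
k=2 src: inc=0.095238, refl=0.095238·0.333333=0.0317; V=0.666667+0.095238+0.031746=0.7937
k=3 load: inc=0.031746, refl=0.031746·0.142857=0.0045; V=0.761905+0.031746+0.004535=0.7982
k=4 src: inc=0.004535, refl=0.004535·0.333333=0.0015; V=0.793651+0.004535+0.001512=0.7997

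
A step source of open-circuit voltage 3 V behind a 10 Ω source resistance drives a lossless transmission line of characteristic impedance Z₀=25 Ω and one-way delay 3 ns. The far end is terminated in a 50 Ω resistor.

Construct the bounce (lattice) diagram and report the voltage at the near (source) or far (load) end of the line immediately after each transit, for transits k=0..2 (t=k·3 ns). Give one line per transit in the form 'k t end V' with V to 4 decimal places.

0 0 source 2.1429
1 3 load 2.8571
2 6 source 2.5510

Γ_L=0.333333, Γ_S=-0.428571; launch V₁=3·25/35=2.142857
k=0 src: V=2.1429
k=1 load: inc=2.142857, refl=2.142857·0.333333=0.7143; V=0.000000+2.142857+0.714286=2.8571
k=2 src: inc=0.714286, refl=0.714286·-0.428571=-0.3061; V=2.142857+0.714286+-0.306122=2.5510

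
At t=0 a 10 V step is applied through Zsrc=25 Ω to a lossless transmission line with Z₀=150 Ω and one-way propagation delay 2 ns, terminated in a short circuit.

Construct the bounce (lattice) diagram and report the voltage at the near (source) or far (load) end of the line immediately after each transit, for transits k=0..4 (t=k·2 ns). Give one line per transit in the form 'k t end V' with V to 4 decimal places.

0 0 source 8.5714
1 2 load 0.0000
2 4 source 6.1224
3 6 load 0.0000
4 8 source 4.3732

Γ_L=-1.000000, Γ_S=-0.714286; launch V₁=10·150/175=8.571429
k=0 src: V=8.5714
k=1 load: inc=8.571429, refl=8.571429·-1.000000=-8.5714; V=0.000000+8.571429+-8.571429=0.0000
k=2 src: inc=-8.571429, refl=-8.571429·-0.714286=6.1224; V=8.571429+-8.571429+6.122449=6.1224
k=3 load: inc=6.122449, refl=6.122449·-1.000000=-6.1224; V=0.000000+6.122449+-6.122449=0.0000
k=4 src: inc=-6.122449, refl=-6.122449·-0.714286=4.3732; V=6.122449+-6.122449+4.373178=4.3732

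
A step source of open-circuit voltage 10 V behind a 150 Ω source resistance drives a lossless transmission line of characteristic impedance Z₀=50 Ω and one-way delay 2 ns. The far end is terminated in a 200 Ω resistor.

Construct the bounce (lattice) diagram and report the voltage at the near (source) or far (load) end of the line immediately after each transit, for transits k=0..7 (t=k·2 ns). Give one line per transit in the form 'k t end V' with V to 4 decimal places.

0 0 source 2.5000
1 2 load 4.0000
2 4 source 4.7500
3 6 load 5.2000
4 8 source 5.4250
5 10 load 5.5600
6 12 source 5.6275
7 14 load 5.6680

Γ_L=0.600000, Γ_S=0.500000; launch V₁=10·50/200=2.500000
k=0 src: V=2.5000
k=1 load: inc=2.500000, refl=2.500000·0.600000=1.5000; V=0.000000+2.500000+1.500000=4.0000
k=2 src: inc=1.500000, refl=1.500000·0.500000=0.7500; V=2.500000+1.500000+0.750000=4.7500
k=3 load: inc=0.750000, refl=0.750000·0.600000=0.4500; V=4.000000+0.750000+0.450000=5.2000
k=4 src: inc=0.450000, refl=0.450000·0.500000=0.2250; V=4.750000+0.450000+0.225000=5.4250
k=5 load: inc=0.225000, refl=0.225000·0.600000=0.1350; V=5.200000+0.225000+0.135000=5.5600
k=6 src: inc=0.135000, refl=0.135000·0.500000=0.0675; V=5.425000+0.135000+0.067500=5.6275
k=7 load: inc=0.067500, refl=0.067500·0.600000=0.0405; V=5.560000+0.067500+0.040500=5.6680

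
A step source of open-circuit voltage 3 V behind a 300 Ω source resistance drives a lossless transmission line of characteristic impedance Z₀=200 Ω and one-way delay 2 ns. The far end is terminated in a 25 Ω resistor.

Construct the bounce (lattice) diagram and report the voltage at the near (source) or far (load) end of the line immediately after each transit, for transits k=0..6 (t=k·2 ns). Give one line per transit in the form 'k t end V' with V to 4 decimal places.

0 0 source 1.2000
1 2 load 0.2667
2 4 source 0.0800
3 6 load 0.2252
4 8 source 0.2542
5 10 load 0.2316
6 12 source 0.2271

Γ_L=-0.777778, Γ_S=0.200000; launch V₁=3·200/500=1.200000
k=0 src: V=1.2000
k=1 load: inc=1.200000, refl=1.200000·-0.777778=-0.9333; V=0.000000+1.200000+-0.933333=0.2667
k=2 src: inc=-0.933333, refl=-0.933333·0.200000=-0.1867; V=1.200000+-0.933333+-0.186667=0.0800
k=3 load: inc=-0.186667, refl=-0.186667·-0.777778=0.1452; V=0.266667+-0.186667+0.145185=0.2252
k=4 src: inc=0.145185, refl=0.145185·0.200000=0.0290; V=0.080000+0.145185+0.029037=0.2542
k=5 load: inc=0.029037, refl=0.029037·-0.777778=-0.0226; V=0.225185+0.029037+-0.022584=0.2316
k=6 src: inc=-0.022584, refl=-0.022584·0.200000=-0.0045; V=0.254222+-0.022584+-0.004517=0.2271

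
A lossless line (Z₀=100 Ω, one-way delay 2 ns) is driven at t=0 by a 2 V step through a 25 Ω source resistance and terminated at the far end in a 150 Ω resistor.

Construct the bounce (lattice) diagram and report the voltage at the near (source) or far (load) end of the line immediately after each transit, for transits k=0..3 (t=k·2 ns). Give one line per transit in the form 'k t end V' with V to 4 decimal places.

0 0 source 1.6000
1 2 load 1.9200
2 4 source 1.7280
3 6 load 1.6896

Γ_L=0.200000, Γ_S=-0.600000; launch V₁=2·100/125=1.600000
k=0 src: V=1.6000
k=1 load: inc=1.600000, refl=1.600000·0.200000=0.3200; V=0.000000+1.600000+0.320000=1.9200
k=2 src: inc=0.320000, refl=0.320000·-0.600000=-0.1920; V=1.600000+0.320000+-0.192000=1.7280
k=3 load: inc=-0.192000, refl=-0.192000·0.200000=-0.0384; V=1.920000+-0.192000+-0.038400=1.6896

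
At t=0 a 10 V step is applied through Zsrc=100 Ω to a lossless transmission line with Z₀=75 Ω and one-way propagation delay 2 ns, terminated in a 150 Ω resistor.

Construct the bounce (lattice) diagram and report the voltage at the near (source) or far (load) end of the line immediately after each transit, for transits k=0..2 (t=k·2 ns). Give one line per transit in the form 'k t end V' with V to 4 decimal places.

0 0 source 4.2857
1 2 load 5.7143
2 4 source 5.9184

Γ_L=0.333333, Γ_S=0.142857; launch V₁=10·75/175=4.285714
k=0 src: V=4.2857
k=1 load: inc=4.285714, refl=4.285714·0.333333=1.4286; V=0.000000+4.285714+1.428571=5.7143
k=2 src: inc=1.428571, refl=1.428571·0.142857=0.2041; V=4.285714+1.428571+0.204082=5.9184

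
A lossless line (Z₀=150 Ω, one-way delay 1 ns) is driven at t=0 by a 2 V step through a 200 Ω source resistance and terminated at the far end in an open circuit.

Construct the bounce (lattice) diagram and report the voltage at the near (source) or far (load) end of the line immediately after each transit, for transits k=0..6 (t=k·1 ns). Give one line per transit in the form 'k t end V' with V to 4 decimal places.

0 0 source 0.8571
1 1 load 1.7143
2 2 source 1.8367
3 3 load 1.9592
4 4 source 1.9767
5 5 load 1.9942
6 6 source 1.9967

Γ_L=1.000000, Γ_S=0.142857; launch V₁=2·150/350=0.857143
k=0 src: V=0.8571
k=1 load: inc=0.857143, refl=0.857143·1.000000=0.8571; V=0.000000+0.857143+0.857143=1.7143
k=2 src: inc=0.857143, refl=0.857143·0.142857=0.1224; V=0.857143+0.857143+0.122449=1.8367
k=3 load: inc=0.122449, refl=0.122449·1.000000=0.1224; V=1.714286+0.122449+0.122449=1.9592
k=4 src: inc=0.122449, refl=0.122449·0.142857=0.0175; V=1.836735+0.122449+0.017493=1.9767
k=5 load: inc=0.017493, refl=0.017493·1.000000=0.0175; V=1.959184+0.017493+0.017493=1.9942
k=6 src: inc=0.017493, refl=0.017493·0.142857=0.0025; V=1.976676+0.017493+0.002499=1.9967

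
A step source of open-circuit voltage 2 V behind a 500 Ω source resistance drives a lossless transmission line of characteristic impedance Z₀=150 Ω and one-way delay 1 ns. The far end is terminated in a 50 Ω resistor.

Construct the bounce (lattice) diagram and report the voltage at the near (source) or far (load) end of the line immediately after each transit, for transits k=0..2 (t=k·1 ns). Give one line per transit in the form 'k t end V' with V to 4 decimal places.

Γ_L=-0.500000, Γ_S=0.538462; launch V₁=2·150/650=0.461538
k=0 src: V=0.4615
k=1 load: inc=0.461538, refl=0.461538·-0.500000=-0.2308; V=0.000000+0.461538+-0.230769=0.2308
k=2 src: inc=-0.230769, refl=-0.230769·0.538462=-0.1243; V=0.461538+-0.230769+-0.124260=0.1065

0 0 source 0.4615
1 1 load 0.2308
2 2 source 0.1065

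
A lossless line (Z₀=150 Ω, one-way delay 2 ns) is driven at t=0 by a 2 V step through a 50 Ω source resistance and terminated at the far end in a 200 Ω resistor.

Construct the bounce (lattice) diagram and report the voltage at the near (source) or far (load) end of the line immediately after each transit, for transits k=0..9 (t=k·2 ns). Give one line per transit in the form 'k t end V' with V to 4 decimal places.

Γ_L=0.142857, Γ_S=-0.500000; launch V₁=2·150/200=1.500000
k=0 src: V=1.5000
k=1 load: inc=1.500000, refl=1.500000·0.142857=0.2143; V=0.000000+1.500000+0.214286=1.7143
k=2 src: inc=0.214286, refl=0.214286·-0.500000=-0.1071; V=1.500000+0.214286+-0.107143=1.6071
k=3 load: inc=-0.107143, refl=-0.107143·0.142857=-0.0153; V=1.714286+-0.107143+-0.015306=1.5918
k=4 src: inc=-0.015306, refl=-0.015306·-0.500000=0.0077; V=1.607143+-0.015306+0.007653=1.5995
k=5 load: inc=0.007653, refl=0.007653·0.142857=0.0011; V=1.591837+0.007653+0.001093=1.6006
k=6 src: inc=0.001093, refl=0.001093·-0.500000=-0.0005; V=1.599490+0.001093+-0.000547=1.6000
k=7 load: inc=-0.000547, refl=-0.000547·0.142857=-0.0001; V=1.600583+-0.000547+-0.000078=1.6000
k=8 src: inc=-0.000078, refl=-0.000078·-0.500000=0.0000; V=1.600036+-0.000078+0.000039=1.6000
k=9 load: inc=0.000039, refl=0.000039·0.142857=0.0000; V=1.599958+0.000039+0.000006=1.6000

0 0 source 1.5000
1 2 load 1.7143
2 4 source 1.6071
3 6 load 1.5918
4 8 source 1.5995
5 10 load 1.6006
6 12 source 1.6000
7 14 load 1.6000
8 16 source 1.6000
9 18 load 1.6000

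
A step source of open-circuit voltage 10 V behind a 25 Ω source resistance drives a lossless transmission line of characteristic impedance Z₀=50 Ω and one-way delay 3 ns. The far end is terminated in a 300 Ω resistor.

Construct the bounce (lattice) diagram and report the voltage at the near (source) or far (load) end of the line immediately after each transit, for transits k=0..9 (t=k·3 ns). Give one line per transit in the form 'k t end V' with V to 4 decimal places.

0 0 source 6.6667
1 3 load 11.4286
2 6 source 9.8413
3 9 load 8.7075
4 12 source 9.0854
5 15 load 9.3554
6 18 source 9.2654
7 21 load 9.2011
8 24 source 9.2225
9 27 load 9.2378

Γ_L=0.714286, Γ_S=-0.333333; launch V₁=10·50/75=6.666667
k=0 src: V=6.6667
k=1 load: inc=6.666667, refl=6.666667·0.714286=4.7619; V=0.000000+6.666667+4.761905=11.4286
k=2 src: inc=4.761905, refl=4.761905·-0.333333=-1.5873; V=6.666667+4.761905+-1.587302=9.8413
k=3 load: inc=-1.587302, refl=-1.587302·0.714286=-1.1338; V=11.428571+-1.587302+-1.133787=8.7075
k=4 src: inc=-1.133787, refl=-1.133787·-0.333333=0.3779; V=9.841270+-1.133787+0.377929=9.0854
k=5 load: inc=0.377929, refl=0.377929·0.714286=0.2699; V=8.707483+0.377929+0.269949=9.3554
k=6 src: inc=0.269949, refl=0.269949·-0.333333=-0.0900; V=9.085412+0.269949+-0.089983=9.2654
k=7 load: inc=-0.089983, refl=-0.089983·0.714286=-0.0643; V=9.355361+-0.089983+-0.064274=9.2011
k=8 src: inc=-0.064274, refl=-0.064274·-0.333333=0.0214; V=9.265378+-0.064274+0.021425=9.2225
k=9 load: inc=0.021425, refl=0.021425·0.714286=0.0153; V=9.201104+0.021425+0.015303=9.2378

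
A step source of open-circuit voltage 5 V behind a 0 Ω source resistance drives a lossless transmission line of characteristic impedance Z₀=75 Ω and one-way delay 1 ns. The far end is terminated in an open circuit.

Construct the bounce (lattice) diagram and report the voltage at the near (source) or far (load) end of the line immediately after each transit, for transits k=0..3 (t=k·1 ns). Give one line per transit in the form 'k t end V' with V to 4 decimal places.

Γ_L=1.000000, Γ_S=-1.000000; launch V₁=5·75/75=5.000000
k=0 src: V=5.0000
k=1 load: inc=5.000000, refl=5.000000·1.000000=5.0000; V=0.000000+5.000000+5.000000=10.0000
k=2 src: inc=5.000000, refl=5.000000·-1.000000=-5.0000; V=5.000000+5.000000+-5.000000=5.0000
k=3 load: inc=-5.000000, refl=-5.000000·1.000000=-5.0000; V=10.000000+-5.000000+-5.000000=0.0000

0 0 source 5.0000
1 1 load 10.0000
2 2 source 5.0000
3 3 load 0.0000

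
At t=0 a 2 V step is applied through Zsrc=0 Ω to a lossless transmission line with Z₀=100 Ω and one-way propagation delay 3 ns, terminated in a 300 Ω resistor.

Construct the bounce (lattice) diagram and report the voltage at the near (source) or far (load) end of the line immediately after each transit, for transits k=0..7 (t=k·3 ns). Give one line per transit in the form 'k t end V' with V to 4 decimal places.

Γ_L=0.500000, Γ_S=-1.000000; launch V₁=2·100/100=2.000000
k=0 src: V=2.0000
k=1 load: inc=2.000000, refl=2.000000·0.500000=1.0000; V=0.000000+2.000000+1.000000=3.0000
k=2 src: inc=1.000000, refl=1.000000·-1.000000=-1.0000; V=2.000000+1.000000+-1.000000=2.0000
k=3 load: inc=-1.000000, refl=-1.000000·0.500000=-0.5000; V=3.000000+-1.000000+-0.500000=1.5000
k=4 src: inc=-0.500000, refl=-0.500000·-1.000000=0.5000; V=2.000000+-0.500000+0.500000=2.0000
k=5 load: inc=0.500000, refl=0.500000·0.500000=0.2500; V=1.500000+0.500000+0.250000=2.2500
k=6 src: inc=0.250000, refl=0.250000·-1.000000=-0.2500; V=2.000000+0.250000+-0.250000=2.0000
k=7 load: inc=-0.250000, refl=-0.250000·0.500000=-0.1250; V=2.250000+-0.250000+-0.125000=1.8750

0 0 source 2.0000
1 3 load 3.0000
2 6 source 2.0000
3 9 load 1.5000
4 12 source 2.0000
5 15 load 2.2500
6 18 source 2.0000
7 21 load 1.8750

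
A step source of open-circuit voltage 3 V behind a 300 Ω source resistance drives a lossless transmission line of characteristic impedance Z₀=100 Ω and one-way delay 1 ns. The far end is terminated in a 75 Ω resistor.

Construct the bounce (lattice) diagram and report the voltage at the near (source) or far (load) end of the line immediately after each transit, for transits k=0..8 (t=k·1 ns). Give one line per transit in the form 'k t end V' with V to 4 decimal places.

0 0 source 0.7500
1 1 load 0.6429
2 2 source 0.5893
3 3 load 0.5969
4 4 source 0.6008
5 5 load 0.6002
6 6 source 0.5999
7 7 load 0.6000
8 8 source 0.6000

Γ_L=-0.142857, Γ_S=0.500000; launch V₁=3·100/400=0.750000
k=0 src: V=0.7500
k=1 load: inc=0.750000, refl=0.750000·-0.142857=-0.1071; V=0.000000+0.750000+-0.107143=0.6429
k=2 src: inc=-0.107143, refl=-0.107143·0.500000=-0.0536; V=0.750000+-0.107143+-0.053571=0.5893
k=3 load: inc=-0.053571, refl=-0.053571·-0.142857=0.0077; V=0.642857+-0.053571+0.007653=0.5969
k=4 src: inc=0.007653, refl=0.007653·0.500000=0.0038; V=0.589286+0.007653+0.003827=0.6008
k=5 load: inc=0.003827, refl=0.003827·-0.142857=-0.0005; V=0.596939+0.003827+-0.000547=0.6002
k=6 src: inc=-0.000547, refl=-0.000547·0.500000=-0.0003; V=0.600765+-0.000547+-0.000273=0.5999
k=7 load: inc=-0.000273, refl=-0.000273·-0.142857=0.0000; V=0.600219+-0.000273+0.000039=0.6000
k=8 src: inc=0.000039, refl=0.000039·0.500000=0.0000; V=0.599945+0.000039+0.000020=0.6000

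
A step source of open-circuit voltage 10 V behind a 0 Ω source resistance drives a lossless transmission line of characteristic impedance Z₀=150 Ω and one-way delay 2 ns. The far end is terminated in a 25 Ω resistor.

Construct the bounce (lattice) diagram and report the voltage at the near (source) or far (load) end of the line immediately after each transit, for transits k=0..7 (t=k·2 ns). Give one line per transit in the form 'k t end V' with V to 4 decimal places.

0 0 source 10.0000
1 2 load 2.8571
2 4 source 10.0000
3 6 load 4.8980
4 8 source 10.0000
5 10 load 6.3557
6 12 source 10.0000
7 14 load 7.3969

Γ_L=-0.714286, Γ_S=-1.000000; launch V₁=10·150/150=10.000000
k=0 src: V=10.0000
k=1 load: inc=10.000000, refl=10.000000·-0.714286=-7.1429; V=0.000000+10.000000+-7.142857=2.8571
k=2 src: inc=-7.142857, refl=-7.142857·-1.000000=7.1429; V=10.000000+-7.142857+7.142857=10.0000
k=3 load: inc=7.142857, refl=7.142857·-0.714286=-5.1020; V=2.857143+7.142857+-5.102041=4.8980
k=4 src: inc=-5.102041, refl=-5.102041·-1.000000=5.1020; V=10.000000+-5.102041+5.102041=10.0000
k=5 load: inc=5.102041, refl=5.102041·-0.714286=-3.6443; V=4.897959+5.102041+-3.644315=6.3557
k=6 src: inc=-3.644315, refl=-3.644315·-1.000000=3.6443; V=10.000000+-3.644315+3.644315=10.0000
k=7 load: inc=3.644315, refl=3.644315·-0.714286=-2.6031; V=6.355685+3.644315+-2.603082=7.3969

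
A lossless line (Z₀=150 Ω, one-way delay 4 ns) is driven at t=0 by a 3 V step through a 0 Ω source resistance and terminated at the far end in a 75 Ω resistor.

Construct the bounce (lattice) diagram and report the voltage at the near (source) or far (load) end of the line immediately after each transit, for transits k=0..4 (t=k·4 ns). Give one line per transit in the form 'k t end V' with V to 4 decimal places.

0 0 source 3.0000
1 4 load 2.0000
2 8 source 3.0000
3 12 load 2.6667
4 16 source 3.0000

Γ_L=-0.333333, Γ_S=-1.000000; launch V₁=3·150/150=3.000000
k=0 src: V=3.0000
k=1 load: inc=3.000000, refl=3.000000·-0.333333=-1.0000; V=0.000000+3.000000+-1.000000=2.0000
k=2 src: inc=-1.000000, refl=-1.000000·-1.000000=1.0000; V=3.000000+-1.000000+1.000000=3.0000
k=3 load: inc=1.000000, refl=1.000000·-0.333333=-0.3333; V=2.000000+1.000000+-0.333333=2.6667
k=4 src: inc=-0.333333, refl=-0.333333·-1.000000=0.3333; V=3.000000+-0.333333+0.333333=3.0000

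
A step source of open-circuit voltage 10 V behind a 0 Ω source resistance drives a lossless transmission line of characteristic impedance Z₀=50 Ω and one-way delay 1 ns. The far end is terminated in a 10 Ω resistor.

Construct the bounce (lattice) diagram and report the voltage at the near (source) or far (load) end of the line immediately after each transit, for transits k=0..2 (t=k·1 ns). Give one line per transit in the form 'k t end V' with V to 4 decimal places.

Γ_L=-0.666667, Γ_S=-1.000000; launch V₁=10·50/50=10.000000
k=0 src: V=10.0000
k=1 load: inc=10.000000, refl=10.000000·-0.666667=-6.6667; V=0.000000+10.000000+-6.666667=3.3333
k=2 src: inc=-6.666667, refl=-6.666667·-1.000000=6.6667; V=10.000000+-6.666667+6.666667=10.0000

0 0 source 10.0000
1 1 load 3.3333
2 2 source 10.0000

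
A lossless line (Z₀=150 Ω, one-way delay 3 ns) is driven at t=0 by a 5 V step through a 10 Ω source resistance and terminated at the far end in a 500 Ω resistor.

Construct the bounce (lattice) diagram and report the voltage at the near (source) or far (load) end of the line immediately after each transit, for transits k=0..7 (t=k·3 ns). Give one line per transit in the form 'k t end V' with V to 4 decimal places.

0 0 source 4.6875
1 3 load 7.2115
2 6 source 5.0030
3 9 load 3.8138
4 12 source 4.8544
5 15 load 5.4147
6 18 source 4.9244
7 21 load 4.6604

Γ_L=0.538462, Γ_S=-0.875000; launch V₁=5·150/160=4.687500
k=0 src: V=4.6875
k=1 load: inc=4.687500, refl=4.687500·0.538462=2.5240; V=0.000000+4.687500+2.524038=7.2115
k=2 src: inc=2.524038, refl=2.524038·-0.875000=-2.2085; V=4.687500+2.524038+-2.208534=5.0030
k=3 load: inc=-2.208534, refl=-2.208534·0.538462=-1.1892; V=7.211538+-2.208534+-1.189210=3.8138
k=4 src: inc=-1.189210, refl=-1.189210·-0.875000=1.0406; V=5.003005+-1.189210+1.040559=4.8544
k=5 load: inc=1.040559, refl=1.040559·0.538462=0.5603; V=3.813794+1.040559+0.560301=5.4147
k=6 src: inc=0.560301, refl=0.560301·-0.875000=-0.4903; V=4.854354+0.560301+-0.490263=4.9244
k=7 load: inc=-0.490263, refl=-0.490263·0.538462=-0.2640; V=5.414655+-0.490263+-0.263988=4.6604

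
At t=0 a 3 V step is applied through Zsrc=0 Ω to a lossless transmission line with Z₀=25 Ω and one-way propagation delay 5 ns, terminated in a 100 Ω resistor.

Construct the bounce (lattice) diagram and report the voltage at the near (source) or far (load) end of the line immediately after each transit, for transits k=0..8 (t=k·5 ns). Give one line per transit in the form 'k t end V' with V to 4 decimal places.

Γ_L=0.600000, Γ_S=-1.000000; launch V₁=3·25/25=3.000000
k=0 src: V=3.0000
k=1 load: inc=3.000000, refl=3.000000·0.600000=1.8000; V=0.000000+3.000000+1.800000=4.8000
k=2 src: inc=1.800000, refl=1.800000·-1.000000=-1.8000; V=3.000000+1.800000+-1.800000=3.0000
k=3 load: inc=-1.800000, refl=-1.800000·0.600000=-1.0800; V=4.800000+-1.800000+-1.080000=1.9200
k=4 src: inc=-1.080000, refl=-1.080000·-1.000000=1.0800; V=3.000000+-1.080000+1.080000=3.0000
k=5 load: inc=1.080000, refl=1.080000·0.600000=0.6480; V=1.920000+1.080000+0.648000=3.6480
k=6 src: inc=0.648000, refl=0.648000·-1.000000=-0.6480; V=3.000000+0.648000+-0.648000=3.0000
k=7 load: inc=-0.648000, refl=-0.648000·0.600000=-0.3888; V=3.648000+-0.648000+-0.388800=2.6112
k=8 src: inc=-0.388800, refl=-0.388800·-1.000000=0.3888; V=3.000000+-0.388800+0.388800=3.0000

0 0 source 3.0000
1 5 load 4.8000
2 10 source 3.0000
3 15 load 1.9200
4 20 source 3.0000
5 25 load 3.6480
6 30 source 3.0000
7 35 load 2.6112
8 40 source 3.0000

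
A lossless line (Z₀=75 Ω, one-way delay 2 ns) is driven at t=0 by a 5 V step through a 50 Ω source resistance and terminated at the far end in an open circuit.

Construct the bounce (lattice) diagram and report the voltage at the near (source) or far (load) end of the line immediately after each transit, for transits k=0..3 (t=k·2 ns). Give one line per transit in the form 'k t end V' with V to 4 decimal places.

Γ_L=1.000000, Γ_S=-0.200000; launch V₁=5·75/125=3.000000
k=0 src: V=3.0000
k=1 load: inc=3.000000, refl=3.000000·1.000000=3.0000; V=0.000000+3.000000+3.000000=6.0000
k=2 src: inc=3.000000, refl=3.000000·-0.200000=-0.6000; V=3.000000+3.000000+-0.600000=5.4000
k=3 load: inc=-0.600000, refl=-0.600000·1.000000=-0.6000; V=6.000000+-0.600000+-0.600000=4.8000

0 0 source 3.0000
1 2 load 6.0000
2 4 source 5.4000
3 6 load 4.8000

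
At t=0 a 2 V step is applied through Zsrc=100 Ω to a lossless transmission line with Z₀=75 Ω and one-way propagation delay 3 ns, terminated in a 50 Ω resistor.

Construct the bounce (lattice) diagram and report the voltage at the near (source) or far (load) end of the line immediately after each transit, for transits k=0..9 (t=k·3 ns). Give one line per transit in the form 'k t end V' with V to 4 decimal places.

Γ_L=-0.200000, Γ_S=0.142857; launch V₁=2·75/175=0.857143
k=0 src: V=0.8571
k=1 load: inc=0.857143, refl=0.857143·-0.200000=-0.1714; V=0.000000+0.857143+-0.171429=0.6857
k=2 src: inc=-0.171429, refl=-0.171429·0.142857=-0.0245; V=0.857143+-0.171429+-0.024490=0.6612
k=3 load: inc=-0.024490, refl=-0.024490·-0.200000=0.0049; V=0.685714+-0.024490+0.004898=0.6661
k=4 src: inc=0.004898, refl=0.004898·0.142857=0.0007; V=0.661224+0.004898+0.000700=0.6668
k=5 load: inc=0.000700, refl=0.000700·-0.200000=-0.0001; V=0.666122+0.000700+-0.000140=0.6667
k=6 src: inc=-0.000140, refl=-0.000140·0.142857=-0.0000; V=0.666822+-0.000140+-0.000020=0.6667
k=7 load: inc=-0.000020, refl=-0.000020·-0.200000=0.0000; V=0.666682+-0.000020+0.000004=0.6667
k=8 src: inc=0.000004, refl=0.000004·0.142857=0.0000; V=0.666662+0.000004+0.000001=0.6667
k=9 load: inc=0.000001, refl=0.000001·-0.200000=-0.0000; V=0.666666+0.000001+-0.000000=0.6667

0 0 source 0.8571
1 3 load 0.6857
2 6 source 0.6612
3 9 load 0.6661
4 12 source 0.6668
5 15 load 0.6667
6 18 source 0.6667
7 21 load 0.6667
8 24 source 0.6667
9 27 load 0.6667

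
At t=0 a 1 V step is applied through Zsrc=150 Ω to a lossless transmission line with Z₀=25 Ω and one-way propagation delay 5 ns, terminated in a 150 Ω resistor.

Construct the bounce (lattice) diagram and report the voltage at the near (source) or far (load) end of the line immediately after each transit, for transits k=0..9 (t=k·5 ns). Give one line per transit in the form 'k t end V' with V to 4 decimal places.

0 0 source 0.1429
1 5 load 0.2449
2 10 source 0.3178
3 15 load 0.3698
4 20 source 0.4070
5 25 load 0.4336
6 30 source 0.4526
7 35 load 0.4661
8 40 source 0.4758
9 45 load 0.4827

Γ_L=0.714286, Γ_S=0.714286; launch V₁=1·25/175=0.142857
k=0 src: V=0.1429
k=1 load: inc=0.142857, refl=0.142857·0.714286=0.1020; V=0.000000+0.142857+0.102041=0.2449
k=2 src: inc=0.102041, refl=0.102041·0.714286=0.0729; V=0.142857+0.102041+0.072886=0.3178
k=3 load: inc=0.072886, refl=0.072886·0.714286=0.0521; V=0.244898+0.072886+0.052062=0.3698
k=4 src: inc=0.052062, refl=0.052062·0.714286=0.0372; V=0.317784+0.052062+0.037187=0.4070
k=5 load: inc=0.037187, refl=0.037187·0.714286=0.0266; V=0.369846+0.037187+0.026562=0.4336
k=6 src: inc=0.026562, refl=0.026562·0.714286=0.0190; V=0.407033+0.026562+0.018973=0.4526
k=7 load: inc=0.018973, refl=0.018973·0.714286=0.0136; V=0.433595+0.018973+0.013552=0.4661
k=8 src: inc=0.013552, refl=0.013552·0.714286=0.0097; V=0.452568+0.013552+0.009680=0.4758
k=9 load: inc=0.009680, refl=0.009680·0.714286=0.0069; V=0.466120+0.009680+0.006914=0.4827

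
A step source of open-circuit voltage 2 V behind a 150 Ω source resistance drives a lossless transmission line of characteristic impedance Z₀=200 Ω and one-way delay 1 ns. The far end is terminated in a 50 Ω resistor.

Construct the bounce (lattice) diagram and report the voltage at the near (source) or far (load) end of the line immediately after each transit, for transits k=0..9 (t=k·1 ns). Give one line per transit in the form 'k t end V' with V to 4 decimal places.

Γ_L=-0.600000, Γ_S=-0.142857; launch V₁=2·200/350=1.142857
k=0 src: V=1.1429
k=1 load: inc=1.142857, refl=1.142857·-0.600000=-0.6857; V=0.000000+1.142857+-0.685714=0.4571
k=2 src: inc=-0.685714, refl=-0.685714·-0.142857=0.0980; V=1.142857+-0.685714+0.097959=0.5551
k=3 load: inc=0.097959, refl=0.097959·-0.600000=-0.0588; V=0.457143+0.097959+-0.058776=0.4963
k=4 src: inc=-0.058776, refl=-0.058776·-0.142857=0.0084; V=0.555102+-0.058776+0.008397=0.5047
k=5 load: inc=0.008397, refl=0.008397·-0.600000=-0.0050; V=0.496327+0.008397+-0.005038=0.4997
k=6 src: inc=-0.005038, refl=-0.005038·-0.142857=0.0007; V=0.504723+-0.005038+0.000720=0.5004
k=7 load: inc=0.000720, refl=0.000720·-0.600000=-0.0004; V=0.499685+0.000720+-0.000432=0.5000
k=8 src: inc=-0.000432, refl=-0.000432·-0.142857=0.0001; V=0.500405+-0.000432+0.000062=0.5000
k=9 load: inc=0.000062, refl=0.000062·-0.600000=-0.0000; V=0.499973+0.000062+-0.000037=0.5000

0 0 source 1.1429
1 1 load 0.4571
2 2 source 0.5551
3 3 load 0.4963
4 4 source 0.5047
5 5 load 0.4997
6 6 source 0.5004
7 7 load 0.5000
8 8 source 0.5000
9 9 load 0.5000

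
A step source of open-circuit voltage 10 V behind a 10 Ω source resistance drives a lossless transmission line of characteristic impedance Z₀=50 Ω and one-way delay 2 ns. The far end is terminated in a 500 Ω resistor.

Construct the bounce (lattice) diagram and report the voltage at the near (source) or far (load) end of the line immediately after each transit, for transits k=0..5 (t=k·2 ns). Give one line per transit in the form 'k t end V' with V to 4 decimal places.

0 0 source 8.3333
1 2 load 15.1515
2 4 source 10.6061
3 6 load 6.8871
4 8 source 9.3664
5 10 load 11.3949

Γ_L=0.818182, Γ_S=-0.666667; launch V₁=10·50/60=8.333333
k=0 src: V=8.3333
k=1 load: inc=8.333333, refl=8.333333·0.818182=6.8182; V=0.000000+8.333333+6.818182=15.1515
k=2 src: inc=6.818182, refl=6.818182·-0.666667=-4.5455; V=8.333333+6.818182+-4.545455=10.6061
k=3 load: inc=-4.545455, refl=-4.545455·0.818182=-3.7190; V=15.151515+-4.545455+-3.719008=6.8871
k=4 src: inc=-3.719008, refl=-3.719008·-0.666667=2.4793; V=10.606061+-3.719008+2.479339=9.3664
k=5 load: inc=2.479339, refl=2.479339·0.818182=2.0285; V=6.887052+2.479339+2.028550=11.3949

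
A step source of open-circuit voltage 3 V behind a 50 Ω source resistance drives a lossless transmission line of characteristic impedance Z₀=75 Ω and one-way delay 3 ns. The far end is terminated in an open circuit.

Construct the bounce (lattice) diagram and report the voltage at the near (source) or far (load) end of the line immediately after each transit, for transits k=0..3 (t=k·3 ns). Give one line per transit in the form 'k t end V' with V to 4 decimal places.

0 0 source 1.8000
1 3 load 3.6000
2 6 source 3.2400
3 9 load 2.8800

Γ_L=1.000000, Γ_S=-0.200000; launch V₁=3·75/125=1.800000
k=0 src: V=1.8000
k=1 load: inc=1.800000, refl=1.800000·1.000000=1.8000; V=0.000000+1.800000+1.800000=3.6000
k=2 src: inc=1.800000, refl=1.800000·-0.200000=-0.3600; V=1.800000+1.800000+-0.360000=3.2400
k=3 load: inc=-0.360000, refl=-0.360000·1.000000=-0.3600; V=3.600000+-0.360000+-0.360000=2.8800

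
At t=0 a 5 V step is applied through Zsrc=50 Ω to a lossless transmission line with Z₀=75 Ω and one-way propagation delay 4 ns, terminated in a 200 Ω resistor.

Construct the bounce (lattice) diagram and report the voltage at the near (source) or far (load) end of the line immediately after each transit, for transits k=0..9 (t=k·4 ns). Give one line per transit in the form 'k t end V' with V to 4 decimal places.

Γ_L=0.454545, Γ_S=-0.200000; launch V₁=5·75/125=3.000000
k=0 src: V=3.0000
k=1 load: inc=3.000000, refl=3.000000·0.454545=1.3636; V=0.000000+3.000000+1.363636=4.3636
k=2 src: inc=1.363636, refl=1.363636·-0.200000=-0.2727; V=3.000000+1.363636+-0.272727=4.0909
k=3 load: inc=-0.272727, refl=-0.272727·0.454545=-0.1240; V=4.363636+-0.272727+-0.123967=3.9669
k=4 src: inc=-0.123967, refl=-0.123967·-0.200000=0.0248; V=4.090909+-0.123967+0.024793=3.9917
k=5 load: inc=0.024793, refl=0.024793·0.454545=0.0113; V=3.966942+0.024793+0.011270=4.0030
k=6 src: inc=0.011270, refl=0.011270·-0.200000=-0.0023; V=3.991736+0.011270+-0.002254=4.0008
k=7 load: inc=-0.002254, refl=-0.002254·0.454545=-0.0010; V=4.003005+-0.002254+-0.001025=3.9997
k=8 src: inc=-0.001025, refl=-0.001025·-0.200000=0.0002; V=4.000751+-0.001025+0.000205=3.9999
k=9 load: inc=0.000205, refl=0.000205·0.454545=0.0001; V=3.999727+0.000205+0.000093=4.0000

0 0 source 3.0000
1 4 load 4.3636
2 8 source 4.0909
3 12 load 3.9669
4 16 source 3.9917
5 20 load 4.0030
6 24 source 4.0008
7 28 load 3.9997
8 32 source 3.9999
9 36 load 4.0000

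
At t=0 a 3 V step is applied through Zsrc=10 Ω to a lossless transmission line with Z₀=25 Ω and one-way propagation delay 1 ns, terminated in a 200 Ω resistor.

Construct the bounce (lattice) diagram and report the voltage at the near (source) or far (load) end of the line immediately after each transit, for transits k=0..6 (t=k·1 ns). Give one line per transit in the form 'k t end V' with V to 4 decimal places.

0 0 source 2.1429
1 1 load 3.8095
2 2 source 3.0952
3 3 load 2.5397
4 4 source 2.7778
5 5 load 2.9630
6 6 source 2.8836

Γ_L=0.777778, Γ_S=-0.428571; launch V₁=3·25/35=2.142857
k=0 src: V=2.1429
k=1 load: inc=2.142857, refl=2.142857·0.777778=1.6667; V=0.000000+2.142857+1.666667=3.8095
k=2 src: inc=1.666667, refl=1.666667·-0.428571=-0.7143; V=2.142857+1.666667+-0.714286=3.0952
k=3 load: inc=-0.714286, refl=-0.714286·0.777778=-0.5556; V=3.809524+-0.714286+-0.555556=2.5397
k=4 src: inc=-0.555556, refl=-0.555556·-0.428571=0.2381; V=3.095238+-0.555556+0.238095=2.7778
k=5 load: inc=0.238095, refl=0.238095·0.777778=0.1852; V=2.539683+0.238095+0.185185=2.9630
k=6 src: inc=0.185185, refl=0.185185·-0.428571=-0.0794; V=2.777778+0.185185+-0.079365=2.8836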